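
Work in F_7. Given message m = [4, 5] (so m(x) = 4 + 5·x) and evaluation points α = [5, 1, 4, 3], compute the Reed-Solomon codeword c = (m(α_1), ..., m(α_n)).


c = [1, 2, 3, 5]

Message polynomial: m(x) = 4 + 5·x (mod 7).
For each evaluation point α_i, compute m(α_i) mod 7:
  α_1 = 5: Horner steps 5 → 1, so m(5) = 1.
  α_2 = 1: Horner steps 5 → 2, so m(1) = 2.
  α_3 = 4: Horner steps 5 → 3, so m(4) = 3.
  α_4 = 3: Horner steps 5 → 5, so m(3) = 5.
Codeword c = [1, 2, 3, 5] ∈ F_7^4.


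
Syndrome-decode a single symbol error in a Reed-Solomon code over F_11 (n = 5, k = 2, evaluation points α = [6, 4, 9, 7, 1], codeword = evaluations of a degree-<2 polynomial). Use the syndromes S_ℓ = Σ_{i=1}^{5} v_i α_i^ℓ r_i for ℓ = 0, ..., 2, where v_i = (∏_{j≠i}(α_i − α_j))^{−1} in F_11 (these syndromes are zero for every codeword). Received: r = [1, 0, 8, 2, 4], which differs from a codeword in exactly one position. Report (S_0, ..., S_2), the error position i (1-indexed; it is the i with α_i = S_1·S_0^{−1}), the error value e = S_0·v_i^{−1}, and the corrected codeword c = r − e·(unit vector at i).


S = (9, 8, 1), error at position 4, error magnitude e = 6, c = [1, 0, 8, 7, 4].

Step 1: column multipliers v_i = (∏_{j≠i}(α_i − α_j))^{−1} mod 11.
  i = 1 (α = 6): (6−4)(6−9)(6−7)(6−1) = 2·(−3)·(−1)·5 = 30 ≡ 8, so v_1 = 8^{−1} = 7 (mod 11).
  i = 2 (α = 4): (4−6)(4−9)(4−7)(4−1) = (−2)·(−5)·(−3)·3 = −90 ≡ 9, so v_2 = 9^{−1} = 5 (mod 11).
  i = 3 (α = 9): (9−6)(9−4)(9−7)(9−1) = 3·5·2·8 = 240 ≡ 9, so v_3 = 9^{−1} = 5 (mod 11).
  i = 4 (α = 7): (7−6)(7−4)(7−9)(7−1) = 1·3·(−2)·6 = −36 ≡ 8, so v_4 = 8^{−1} = 7 (mod 11).
  i = 5 (α = 1): (1−6)(1−4)(1−9)(1−7) = (−5)·(−3)·(−8)·(−6) = 720 ≡ 5, so v_5 = 5^{−1} = 9 (mod 11).
  v = [7, 5, 5, 7, 9].
Step 2: syndromes of r = [1, 0, 8, 2, 4] (all sums mod 11).
  S_0 = Σ v_i r_i = 7·1 + 5·0 + 5·8 + 7·2 + 9·4 = 97 ≡ 9.
  S_1 = Σ v_i α_i r_i = 7·6·1 + 5·4·0 + 5·9·8 + 7·7·2 + 9·1·4 = 536 ≡ 8.
  α_i^2 mod 11 = [3, 5, 4, 5, 1].
  S_2 = Σ v_i α_i^2 r_i = 7·3·1 + 5·5·0 + 5·4·8 + 7·5·2 + 9·1·4 = 287 ≡ 1.
  S = (9, 8, 1) ≠ 0, so r is not a codeword (an error is present).
Step 3: locate the error. For a single error e at position i, S_ℓ = v_i·e·α_i^ℓ, so α_err = S_1/S_0.
  S_0^{−1} = 9^{−1} = 5 (mod 11), so α_err = 8·5 = 40 ≡ 7 = α_4. Error position i = 4.
  Consistency check: S_2/S_1 = 1·7 = 7 ≡ 7 = α_err ✓ (single-error assumption holds).
Step 4: error magnitude e = S_0/v_4 = S_0·∏_{j≠4}(α_4 − α_j) = 9·8 = 72 ≡ 6 (mod 11).
Step 5: correct position 4: c_4 = r_4 − e = 2 − 6 ≡ 7 (mod 11). Hence c = [1, 0, 8, 7, 4].
  Check: interpolating c through the α_i gives m(x) = 9 + 6·x (degree < 2) with m(α_i) = c_i for every i, so c is indeed a codeword.


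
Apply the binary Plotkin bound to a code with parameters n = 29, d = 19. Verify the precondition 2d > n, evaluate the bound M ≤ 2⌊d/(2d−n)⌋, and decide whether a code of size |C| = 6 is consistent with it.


Plotkin bound M ≤ 4; given |C| = 6 > bound (violated).

Check applicability: 2d = 38, n = 29.
2d − n = 9 > 0, so Plotkin applies.
Compute d/(2d−n) = 19/9 ≈ 2.1111.
⌊d/(2d−n)⌋ = 2.
Plotkin bound: M ≤ 2·2 = 4.
Given |C| = 6, check: VIOLATED.
This |C| is above the Plotkin bound, so no binary code with n = 29, d = 19 and 6 codewords exists.


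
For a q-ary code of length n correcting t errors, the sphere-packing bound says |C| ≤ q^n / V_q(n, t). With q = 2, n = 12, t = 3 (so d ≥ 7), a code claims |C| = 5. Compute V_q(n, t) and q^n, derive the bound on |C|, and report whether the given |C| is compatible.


V_q(n, t) = 299, q^n = 4096, Hamming bound = 13, |C| = 5 ≤ bound (satisfied).

Step 1: Compute V_q(n, t) = Σ_{j=0}^3 C(n, j) (q−1)^j.
  j = 0: C(12,0)·(1)^0 = 1·1 = 1.
  j = 1: C(12,1)·(1)^1 = 12·1 = 12.
  j = 2: C(12,2)·(1)^2 = 66·1 = 66.
  j = 3: C(12,3)·(1)^3 = 220·1 = 220.
  V_q(n, t) = 1 + 12 + 66 + 220 = 299.
Step 2: q^n = 2^12 = 4096.
Step 3: Hamming bound ⌊q^n / V_q(n,t)⌋ = ⌊4096/299⌋ = 13.
Step 4: Compare |C| = 5 to 13: satisfied.
The claimed |C| lies below the Hamming bound.


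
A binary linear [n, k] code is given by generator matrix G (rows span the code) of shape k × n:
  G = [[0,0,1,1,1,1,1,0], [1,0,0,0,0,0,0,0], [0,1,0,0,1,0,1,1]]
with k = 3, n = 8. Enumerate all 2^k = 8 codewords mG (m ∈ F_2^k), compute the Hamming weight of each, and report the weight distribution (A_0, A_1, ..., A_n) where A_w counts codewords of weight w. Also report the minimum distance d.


Weight distribution: A_0 = 1, A_1 = 1, A_4 = 1, A_5 = 3, A_6 = 2. Minimum distance d = 1.

Enumerate all 2^3 = 8 messages m ∈ F_2^3.
For each, compute codeword c = mG in F_2^8, then tally its weight.
  m = 000 → c = 00000000, weight = 0.
  m = 100 → c = 00111110, weight = 5.
  m = 010 → c = 10000000, weight = 1.
  m = 110 → c = 10111110, weight = 6.
  m = 001 → c = 01001011, weight = 4.
  m = 101 → c = 01110101, weight = 5.
  m = 011 → c = 11001011, weight = 5.
  m = 111 → c = 11110101, weight = 6.
Tally weights:
  weight 0: 1 codewords.
  weight 1: 1 codewords.
  weight 4: 1 codewords.
  weight 5: 3 codewords.
  weight 6: 2 codewords.
Minimum distance d = smallest w > 0 with A_w > 0 = 1.
Sanity: Σ A_w = 8 = 2^3 = 8 ✓.


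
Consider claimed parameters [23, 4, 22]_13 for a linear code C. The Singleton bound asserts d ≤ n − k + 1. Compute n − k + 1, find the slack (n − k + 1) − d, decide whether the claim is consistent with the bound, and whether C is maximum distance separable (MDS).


Singleton RHS = n − k + 1 = 20, slack = -2, bound violated (no such code; not MDS).

Singleton bound: d ≤ n − k + 1.
Here n = 23, k = 4, so n − k + 1 = 20.
Given d = 22, check d ≤ 20: NO.
Slack = (n − k + 1) − d = -2.
The slack is negative: d = 22 exceeds n − k + 1 = 20 by 2, so the Singleton bound is violated and no linear [23, 4, 22]_13 code can exist. In particular it is not MDS (MDS requires d = n − k + 1 exactly).
Description: the claimed parameters are [23, 4, 22]_13; such a code would be impossible (violates the Singleton bound).


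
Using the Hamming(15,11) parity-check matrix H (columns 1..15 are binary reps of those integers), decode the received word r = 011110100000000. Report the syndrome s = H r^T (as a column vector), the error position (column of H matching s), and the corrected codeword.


s = (0, 1, 1, 1)^T, error position = 7, corrected codeword c = 011110000000000

Compute s = H r^T mod 2 one row at a time:
  s_1 = 0 + 0 + 0 + 0 + 0 + 0 + 0 + 0 = 0 ≡ 0 (mod 2).
  s_2 = 1 + 1 + 0 + 1 + 0 + 0 + 0 + 0 = 3 ≡ 1 (mod 2).
  s_3 = 1 + 1 + 0 + 1 + 0 + 0 + 0 + 0 = 3 ≡ 1 (mod 2).
  s_4 = 0 + 1 + 1 + 1 + 0 + 0 + 0 + 0 = 3 ≡ 1 (mod 2).
s = (0, 1, 1, 1)^T — this equals column 7 of H (binary 0111), so error is at position 7.
Correct: flip bit 7 of r = 011110100000000 to get c = 011110000000000.


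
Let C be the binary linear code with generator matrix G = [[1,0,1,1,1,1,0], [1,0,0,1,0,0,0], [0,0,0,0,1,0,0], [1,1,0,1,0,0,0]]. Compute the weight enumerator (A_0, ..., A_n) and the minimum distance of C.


Weight distribution: A_0 = 1, A_1 = 2, A_2 = 3, A_3 = 4, A_4 = 3, A_5 = 2, A_6 = 1. Minimum distance d = 1.

Enumerate all 2^4 = 16 messages m ∈ F_2^4.
For each, compute codeword c = mG in F_2^7, then tally its weight.
  m = 0000 → c = 0000000, weight = 0.
  m = 1000 → c = 1011110, weight = 5.
  m = 0100 → c = 1001000, weight = 2.
  m = 1100 → c = 0010110, weight = 3.
  m = 0010 → c = 0000100, weight = 1.
  m = 1010 → c = 1011010, weight = 4.
  m = 0110 → c = 1001100, weight = 3.
  m = 1110 → c = 0010010, weight = 2.
  m = 0001 → c = 1101000, weight = 3.
  m = 1001 → c = 0110110, weight = 4.
  m = 0101 → c = 0100000, weight = 1.
  m = 1101 → c = 1111110, weight = 6.
  m = 0011 → c = 1101100, weight = 4.
  m = 1011 → c = 0110010, weight = 3.
  m = 0111 → c = 0100100, weight = 2.
  m = 1111 → c = 1111010, weight = 5.
Tally weights:
  weight 0: 1 codewords.
  weight 1: 2 codewords.
  weight 2: 3 codewords.
  weight 3: 4 codewords.
  weight 4: 3 codewords.
  weight 5: 2 codewords.
  weight 6: 1 codewords.
Minimum distance d = smallest w > 0 with A_w > 0 = 1.
Sanity: Σ A_w = 16 = 2^4 = 16 ✓.


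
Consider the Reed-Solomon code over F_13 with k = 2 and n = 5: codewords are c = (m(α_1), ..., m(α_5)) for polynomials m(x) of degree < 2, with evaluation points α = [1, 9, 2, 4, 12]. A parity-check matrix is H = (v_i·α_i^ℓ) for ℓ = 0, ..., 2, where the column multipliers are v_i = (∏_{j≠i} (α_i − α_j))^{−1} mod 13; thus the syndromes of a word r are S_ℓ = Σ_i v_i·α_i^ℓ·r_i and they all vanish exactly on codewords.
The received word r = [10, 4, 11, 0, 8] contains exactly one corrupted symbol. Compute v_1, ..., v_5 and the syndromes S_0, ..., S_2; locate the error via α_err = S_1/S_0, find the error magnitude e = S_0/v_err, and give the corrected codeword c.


S = (5, 6, 2), error at position 2, error magnitude e = 12, c = [10, 5, 11, 0, 8].

Step 1: column multipliers v_i = (∏_{j≠i}(α_i − α_j))^{−1} mod 13.
  i = 1 (α = 1): (1−9)(1−2)(1−4)(1−12) = (−8)·(−1)·(−3)·(−11) = 264 ≡ 4, so v_1 = 4^{−1} = 10 (mod 13).
  i = 2 (α = 9): (9−1)(9−2)(9−4)(9−12) = 8·7·5·(−3) = −840 ≡ 5, so v_2 = 5^{−1} = 8 (mod 13).
  i = 3 (α = 2): (2−1)(2−9)(2−4)(2−12) = 1·(−7)·(−2)·(−10) = −140 ≡ 3, so v_3 = 3^{−1} = 9 (mod 13).
  i = 4 (α = 4): (4−1)(4−9)(4−2)(4−12) = 3·(−5)·2·(−8) = 240 ≡ 6, so v_4 = 6^{−1} = 11 (mod 13).
  i = 5 (α = 12): (12−1)(12−9)(12−2)(12−4) = 11·3·10·8 = 2640 ≡ 1, so v_5 = 1^{−1} = 1 (mod 13).
  v = [10, 8, 9, 11, 1].
Step 2: syndromes of r = [10, 4, 11, 0, 8] (all sums mod 13).
  S_0 = Σ v_i r_i = 10·10 + 8·4 + 9·11 + 11·0 + 1·8 = 239 ≡ 5.
  S_1 = Σ v_i α_i r_i = 10·1·10 + 8·9·4 + 9·2·11 + 11·4·0 + 1·12·8 = 682 ≡ 6.
  α_i^2 mod 13 = [1, 3, 4, 3, 1].
  S_2 = Σ v_i α_i^2 r_i = 10·1·10 + 8·3·4 + 9·4·11 + 11·3·0 + 1·1·8 = 600 ≡ 2.
  S = (5, 6, 2) ≠ 0, so r is not a codeword (an error is present).
Step 3: locate the error. For a single error e at position i, S_ℓ = v_i·e·α_i^ℓ, so α_err = S_1/S_0.
  S_0^{−1} = 5^{−1} = 8 (mod 13), so α_err = 6·8 = 48 ≡ 9 = α_2. Error position i = 2.
  Consistency check: S_2/S_1 = 2·11 = 22 ≡ 9 = α_err ✓ (single-error assumption holds).
Step 4: error magnitude e = S_0/v_2 = S_0·∏_{j≠2}(α_2 − α_j) = 5·5 = 25 ≡ 12 (mod 13).
Step 5: correct position 2: c_2 = r_2 − e = 4 − 12 ≡ 5 (mod 13). Hence c = [10, 5, 11, 0, 8].
  Check: interpolating c through the α_i gives m(x) = 9 + 1·x (degree < 2) with m(α_i) = c_i for every i, so c is indeed a codeword.


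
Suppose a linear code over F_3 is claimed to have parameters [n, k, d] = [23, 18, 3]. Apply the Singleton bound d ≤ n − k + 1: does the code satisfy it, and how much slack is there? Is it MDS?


Singleton RHS = n − k + 1 = 6, slack = 3, bound satisfied, not MDS.

Singleton bound: d ≤ n − k + 1.
Here n = 23, k = 18, so n − k + 1 = 6.
Given d = 3, check d ≤ 6: YES.
Slack = (n − k + 1) − d = 3.
The code is NOT MDS (slack = 3 > 0).
Description: the claimed parameters are [23, 18, 3]_3; such a code would be non-MDS.


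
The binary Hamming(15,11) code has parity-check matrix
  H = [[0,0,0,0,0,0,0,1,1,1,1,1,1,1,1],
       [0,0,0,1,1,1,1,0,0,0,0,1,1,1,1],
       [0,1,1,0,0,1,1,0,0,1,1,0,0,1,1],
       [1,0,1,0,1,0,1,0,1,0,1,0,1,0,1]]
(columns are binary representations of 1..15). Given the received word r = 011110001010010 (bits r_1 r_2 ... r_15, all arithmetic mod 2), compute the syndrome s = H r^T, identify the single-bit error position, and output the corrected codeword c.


s = (1, 1, 0, 0)^T, error position = 12, corrected codeword c = 011110001011010

Compute s = H r^T mod 2 one row at a time:
  s_1 = 0 + 1 + 0 + 1 + 0 + 0 + 1 + 0 = 3 ≡ 1 (mod 2).
  s_2 = 1 + 1 + 0 + 0 + 0 + 0 + 1 + 0 = 3 ≡ 1 (mod 2).
  s_3 = 1 + 1 + 0 + 0 + 0 + 1 + 1 + 0 = 4 ≡ 0 (mod 2).
  s_4 = 0 + 1 + 1 + 0 + 1 + 1 + 0 + 0 = 4 ≡ 0 (mod 2).
s = (1, 1, 0, 0)^T — this equals column 12 of H (binary 1100), so error is at position 12.
Correct: flip bit 12 of r = 011110001010010 to get c = 011110001011010.


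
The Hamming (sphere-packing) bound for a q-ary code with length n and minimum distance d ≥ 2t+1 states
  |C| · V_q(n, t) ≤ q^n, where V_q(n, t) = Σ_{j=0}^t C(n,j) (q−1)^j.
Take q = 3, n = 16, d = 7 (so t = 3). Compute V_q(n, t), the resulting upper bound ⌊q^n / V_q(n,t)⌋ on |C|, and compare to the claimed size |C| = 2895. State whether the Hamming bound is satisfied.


V_q(n, t) = 4993, q^n = 43046721, Hamming bound = 8621, |C| = 2895 ≤ bound (satisfied).

Step 1: Compute V_q(n, t) = Σ_{j=0}^3 C(n, j) (q−1)^j.
  j = 0: C(16,0)·(2)^0 = 1·1 = 1.
  j = 1: C(16,1)·(2)^1 = 16·2 = 32.
  j = 2: C(16,2)·(2)^2 = 120·4 = 480.
  j = 3: C(16,3)·(2)^3 = 560·8 = 4480.
  V_q(n, t) = 1 + 32 + 480 + 4480 = 4993.
Step 2: q^n = 3^16 = 43046721.
Step 3: Hamming bound ⌊q^n / V_q(n,t)⌋ = ⌊43046721/4993⌋ = 8621.
Step 4: Compare |C| = 2895 to 8621: satisfied.
The claimed |C| lies below the Hamming bound.


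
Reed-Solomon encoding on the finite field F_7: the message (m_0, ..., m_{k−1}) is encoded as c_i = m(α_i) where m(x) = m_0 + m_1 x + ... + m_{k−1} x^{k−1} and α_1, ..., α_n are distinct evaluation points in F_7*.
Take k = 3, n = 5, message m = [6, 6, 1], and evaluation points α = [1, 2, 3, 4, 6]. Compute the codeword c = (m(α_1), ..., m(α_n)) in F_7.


c = [6, 1, 5, 4, 1]

Message polynomial: m(x) = 6 + 6·x + 1·x^2 (mod 7).
For each evaluation point α_i, compute m(α_i) mod 7:
  α_1 = 1: Horner steps 1 → 0 → 6, so m(1) = 6.
  α_2 = 2: Horner steps 1 → 1 → 1, so m(2) = 1.
  α_3 = 3: Horner steps 1 → 2 → 5, so m(3) = 5.
  α_4 = 4: Horner steps 1 → 3 → 4, so m(4) = 4.
  α_5 = 6: Horner steps 1 → 5 → 1, so m(6) = 1.
Codeword c = [6, 1, 5, 4, 1] ∈ F_7^5.


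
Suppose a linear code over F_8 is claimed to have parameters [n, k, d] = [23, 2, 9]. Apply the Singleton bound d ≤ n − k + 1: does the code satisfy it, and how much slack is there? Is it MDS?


Singleton RHS = n − k + 1 = 22, slack = 13, bound satisfied, not MDS.

Singleton bound: d ≤ n − k + 1.
Here n = 23, k = 2, so n − k + 1 = 22.
Given d = 9, check d ≤ 22: YES.
Slack = (n − k + 1) − d = 13.
The code is NOT MDS (slack = 13 > 0).
Description: the claimed parameters are [23, 2, 9]_8; such a code would be non-MDS.


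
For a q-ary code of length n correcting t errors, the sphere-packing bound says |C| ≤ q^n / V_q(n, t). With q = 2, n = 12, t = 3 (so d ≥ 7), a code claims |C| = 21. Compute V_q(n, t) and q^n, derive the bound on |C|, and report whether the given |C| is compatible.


V_q(n, t) = 299, q^n = 4096, Hamming bound = 13, |C| = 21 > bound (violated).

Step 1: Compute V_q(n, t) = Σ_{j=0}^3 C(n, j) (q−1)^j.
  j = 0: C(12,0)·(1)^0 = 1·1 = 1.
  j = 1: C(12,1)·(1)^1 = 12·1 = 12.
  j = 2: C(12,2)·(1)^2 = 66·1 = 66.
  j = 3: C(12,3)·(1)^3 = 220·1 = 220.
  V_q(n, t) = 1 + 12 + 66 + 220 = 299.
Step 2: q^n = 2^12 = 4096.
Step 3: Hamming bound ⌊q^n / V_q(n,t)⌋ = ⌊4096/299⌋ = 13.
Step 4: Compare |C| = 21 to 13: violated.
The claimed |C| lies above the Hamming bound, so no 2-ary code of length 12 with d ≥ 7 can have 21 codewords.


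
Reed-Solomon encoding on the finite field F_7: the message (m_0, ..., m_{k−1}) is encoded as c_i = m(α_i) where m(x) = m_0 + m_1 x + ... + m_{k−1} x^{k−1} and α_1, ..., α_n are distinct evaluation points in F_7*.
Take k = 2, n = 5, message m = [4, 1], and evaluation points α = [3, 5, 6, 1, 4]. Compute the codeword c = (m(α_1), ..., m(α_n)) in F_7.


c = [0, 2, 3, 5, 1]

Message polynomial: m(x) = 4 + 1·x (mod 7).
For each evaluation point α_i, compute m(α_i) mod 7:
  α_1 = 3: Horner steps 1 → 0, so m(3) = 0.
  α_2 = 5: Horner steps 1 → 2, so m(5) = 2.
  α_3 = 6: Horner steps 1 → 3, so m(6) = 3.
  α_4 = 1: Horner steps 1 → 5, so m(1) = 5.
  α_5 = 4: Horner steps 1 → 1, so m(4) = 1.
Codeword c = [0, 2, 3, 5, 1] ∈ F_7^5.


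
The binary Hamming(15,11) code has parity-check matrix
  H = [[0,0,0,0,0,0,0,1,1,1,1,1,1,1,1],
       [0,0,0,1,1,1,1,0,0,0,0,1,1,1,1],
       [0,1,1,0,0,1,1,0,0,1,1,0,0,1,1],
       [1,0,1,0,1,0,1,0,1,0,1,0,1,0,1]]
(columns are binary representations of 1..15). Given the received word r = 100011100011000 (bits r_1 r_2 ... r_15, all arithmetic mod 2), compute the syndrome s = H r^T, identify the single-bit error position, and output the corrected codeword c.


s = (0, 0, 1, 0)^T, error position = 2, corrected codeword c = 110011100011000

Compute s = H r^T mod 2 one row at a time:
  s_1 = 0 + 0 + 0 + 1 + 1 + 0 + 0 + 0 = 2 ≡ 0 (mod 2).
  s_2 = 0 + 1 + 1 + 1 + 1 + 0 + 0 + 0 = 4 ≡ 0 (mod 2).
  s_3 = 0 + 0 + 1 + 1 + 0 + 1 + 0 + 0 = 3 ≡ 1 (mod 2).
  s_4 = 1 + 0 + 1 + 1 + 0 + 1 + 0 + 0 = 4 ≡ 0 (mod 2).
s = (0, 0, 1, 0)^T — this equals column 2 of H (binary 0010), so error is at position 2.
Correct: flip bit 2 of r = 100011100011000 to get c = 110011100011000.


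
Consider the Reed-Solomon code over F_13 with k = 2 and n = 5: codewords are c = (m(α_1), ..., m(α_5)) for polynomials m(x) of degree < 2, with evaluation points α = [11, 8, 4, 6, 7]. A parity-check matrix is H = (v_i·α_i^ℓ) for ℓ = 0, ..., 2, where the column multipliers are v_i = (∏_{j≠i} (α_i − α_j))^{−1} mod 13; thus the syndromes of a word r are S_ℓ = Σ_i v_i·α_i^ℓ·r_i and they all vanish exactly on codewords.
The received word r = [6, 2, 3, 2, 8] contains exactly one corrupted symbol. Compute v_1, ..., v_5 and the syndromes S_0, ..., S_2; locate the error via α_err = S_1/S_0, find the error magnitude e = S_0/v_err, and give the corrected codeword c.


S = (7, 4, 6), error at position 2, error magnitude e = 1, c = [6, 1, 3, 2, 8].

Step 1: column multipliers v_i = (∏_{j≠i}(α_i − α_j))^{−1} mod 13.
  i = 1 (α = 11): (11−8)(11−4)(11−6)(11−7) = 3·7·5·4 = 420 ≡ 4, so v_1 = 4^{−1} = 10 (mod 13).
  i = 2 (α = 8): (8−11)(8−4)(8−6)(8−7) = (−3)·4·2·1 = −24 ≡ 2, so v_2 = 2^{−1} = 7 (mod 13).
  i = 3 (α = 4): (4−11)(4−8)(4−6)(4−7) = (−7)·(−4)·(−2)·(−3) = 168 ≡ 12, so v_3 = 12^{−1} = 12 (mod 13).
  i = 4 (α = 6): (6−11)(6−8)(6−4)(6−7) = (−5)·(−2)·2·(−1) = −20 ≡ 6, so v_4 = 6^{−1} = 11 (mod 13).
  i = 5 (α = 7): (7−11)(7−8)(7−4)(7−6) = (−4)·(−1)·3·1 = 12 ≡ 12, so v_5 = 12^{−1} = 12 (mod 13).
  v = [10, 7, 12, 11, 12].
Step 2: syndromes of r = [6, 2, 3, 2, 8] (all sums mod 13).
  S_0 = Σ v_i r_i = 10·6 + 7·2 + 12·3 + 11·2 + 12·8 = 228 ≡ 7.
  S_1 = Σ v_i α_i r_i = 10·11·6 + 7·8·2 + 12·4·3 + 11·6·2 + 12·7·8 = 1720 ≡ 4.
  α_i^2 mod 13 = [4, 12, 3, 10, 10].
  S_2 = Σ v_i α_i^2 r_i = 10·4·6 + 7·12·2 + 12·3·3 + 11·10·2 + 12·10·8 = 1696 ≡ 6.
  S = (7, 4, 6) ≠ 0, so r is not a codeword (an error is present).
Step 3: locate the error. For a single error e at position i, S_ℓ = v_i·e·α_i^ℓ, so α_err = S_1/S_0.
  S_0^{−1} = 7^{−1} = 2 (mod 13), so α_err = 4·2 = 8 ≡ 8 = α_2. Error position i = 2.
  Consistency check: S_2/S_1 = 6·10 = 60 ≡ 8 = α_err ✓ (single-error assumption holds).
Step 4: error magnitude e = S_0/v_2 = S_0·∏_{j≠2}(α_2 − α_j) = 7·2 = 14 ≡ 1 (mod 13).
Step 5: correct position 2: c_2 = r_2 − e = 2 − 1 ≡ 1 (mod 13). Hence c = [6, 1, 3, 2, 8].
  Check: interpolating c through the α_i gives m(x) = 5 + 6·x (degree < 2) with m(α_i) = c_i for every i, so c is indeed a codeword.


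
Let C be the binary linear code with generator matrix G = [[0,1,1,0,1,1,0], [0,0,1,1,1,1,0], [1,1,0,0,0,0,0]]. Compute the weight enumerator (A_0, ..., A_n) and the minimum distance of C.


Weight distribution: A_0 = 1, A_2 = 3, A_4 = 3, A_6 = 1. Minimum distance d = 2.

Enumerate all 2^3 = 8 messages m ∈ F_2^3.
For each, compute codeword c = mG in F_2^7, then tally its weight.
  m = 000 → c = 0000000, weight = 0.
  m = 100 → c = 0110110, weight = 4.
  m = 010 → c = 0011110, weight = 4.
  m = 110 → c = 0101000, weight = 2.
  m = 001 → c = 1100000, weight = 2.
  m = 101 → c = 1010110, weight = 4.
  m = 011 → c = 1111110, weight = 6.
  m = 111 → c = 1001000, weight = 2.
Tally weights:
  weight 0: 1 codewords.
  weight 2: 3 codewords.
  weight 4: 3 codewords.
  weight 6: 1 codewords.
Minimum distance d = smallest w > 0 with A_w > 0 = 2.
Sanity: Σ A_w = 8 = 2^3 = 8 ✓.


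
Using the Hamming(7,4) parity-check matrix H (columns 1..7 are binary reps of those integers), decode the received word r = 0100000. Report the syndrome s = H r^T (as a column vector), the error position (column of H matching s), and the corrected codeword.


s = (0, 1, 0)^T, error position = 2, corrected codeword c = 0000000

Compute s = H r^T mod 2 one row at a time:
  s_1 = 0 + 0 + 0 + 0 = 0 ≡ 0 (mod 2).
  s_2 = 1 + 0 + 0 + 0 = 1 ≡ 1 (mod 2).
  s_3 = 0 + 0 + 0 + 0 = 0 ≡ 0 (mod 2).
s = (0, 1, 0)^T — this equals column 2 of H (binary 010), so error is at position 2.
Correct: flip bit 2 of r = 0100000 to get c = 0000000.


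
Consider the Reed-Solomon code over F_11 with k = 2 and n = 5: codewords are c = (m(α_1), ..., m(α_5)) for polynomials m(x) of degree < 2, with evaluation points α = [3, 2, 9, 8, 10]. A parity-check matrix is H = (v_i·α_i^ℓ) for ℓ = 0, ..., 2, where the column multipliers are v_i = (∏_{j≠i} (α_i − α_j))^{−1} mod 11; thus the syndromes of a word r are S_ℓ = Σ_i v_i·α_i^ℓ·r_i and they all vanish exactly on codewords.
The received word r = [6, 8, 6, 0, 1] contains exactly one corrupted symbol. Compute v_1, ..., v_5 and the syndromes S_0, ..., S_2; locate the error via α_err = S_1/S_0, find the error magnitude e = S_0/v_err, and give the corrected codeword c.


S = (8, 2, 6), error at position 1, error magnitude e = 3, c = [3, 8, 6, 0, 1].

Step 1: column multipliers v_i = (∏_{j≠i}(α_i − α_j))^{−1} mod 11.
  i = 1 (α = 3): (3−2)(3−9)(3−8)(3−10) = 1·(−6)·(−5)·(−7) = −210 ≡ 10, so v_1 = 10^{−1} = 10 (mod 11).
  i = 2 (α = 2): (2−3)(2−9)(2−8)(2−10) = (−1)·(−7)·(−6)·(−8) = 336 ≡ 6, so v_2 = 6^{−1} = 2 (mod 11).
  i = 3 (α = 9): (9−3)(9−2)(9−8)(9−10) = 6·7·1·(−1) = −42 ≡ 2, so v_3 = 2^{−1} = 6 (mod 11).
  i = 4 (α = 8): (8−3)(8−2)(8−9)(8−10) = 5·6·(−1)·(−2) = 60 ≡ 5, so v_4 = 5^{−1} = 9 (mod 11).
  i = 5 (α = 10): (10−3)(10−2)(10−9)(10−8) = 7·8·1·2 = 112 ≡ 2, so v_5 = 2^{−1} = 6 (mod 11).
  v = [10, 2, 6, 9, 6].
Step 2: syndromes of r = [6, 8, 6, 0, 1] (all sums mod 11).
  S_0 = Σ v_i r_i = 10·6 + 2·8 + 6·6 + 9·0 + 6·1 = 118 ≡ 8.
  S_1 = Σ v_i α_i r_i = 10·3·6 + 2·2·8 + 6·9·6 + 9·8·0 + 6·10·1 = 596 ≡ 2.
  α_i^2 mod 11 = [9, 4, 4, 9, 1].
  S_2 = Σ v_i α_i^2 r_i = 10·9·6 + 2·4·8 + 6·4·6 + 9·9·0 + 6·1·1 = 754 ≡ 6.
  S = (8, 2, 6) ≠ 0, so r is not a codeword (an error is present).
Step 3: locate the error. For a single error e at position i, S_ℓ = v_i·e·α_i^ℓ, so α_err = S_1/S_0.
  S_0^{−1} = 8^{−1} = 7 (mod 11), so α_err = 2·7 = 14 ≡ 3 = α_1. Error position i = 1.
  Consistency check: S_2/S_1 = 6·6 = 36 ≡ 3 = α_err ✓ (single-error assumption holds).
Step 4: error magnitude e = S_0/v_1 = S_0·∏_{j≠1}(α_1 − α_j) = 8·10 = 80 ≡ 3 (mod 11).
Step 5: correct position 1: c_1 = r_1 − e = 6 − 3 ≡ 3 (mod 11). Hence c = [3, 8, 6, 0, 1].
  Check: interpolating c through the α_i gives m(x) = 7 + 6·x (degree < 2) with m(α_i) = c_i for every i, so c is indeed a codeword.


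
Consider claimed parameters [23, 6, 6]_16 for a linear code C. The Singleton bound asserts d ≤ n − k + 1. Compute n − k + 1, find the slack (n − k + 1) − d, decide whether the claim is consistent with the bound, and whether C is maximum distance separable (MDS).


Singleton RHS = n − k + 1 = 18, slack = 12, bound satisfied, not MDS.

Singleton bound: d ≤ n − k + 1.
Here n = 23, k = 6, so n − k + 1 = 18.
Given d = 6, check d ≤ 18: YES.
Slack = (n − k + 1) − d = 12.
The code is NOT MDS (slack = 12 > 0).
Description: the claimed parameters are [23, 6, 6]_16; such a code would be non-MDS.


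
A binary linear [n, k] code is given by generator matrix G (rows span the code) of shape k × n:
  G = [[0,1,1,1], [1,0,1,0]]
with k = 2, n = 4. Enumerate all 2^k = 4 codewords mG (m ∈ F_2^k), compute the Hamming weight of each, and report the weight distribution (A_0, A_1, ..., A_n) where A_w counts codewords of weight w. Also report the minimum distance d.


Weight distribution: A_0 = 1, A_2 = 1, A_3 = 2. Minimum distance d = 2.

Enumerate all 2^2 = 4 messages m ∈ F_2^2.
For each, compute codeword c = mG in F_2^4, then tally its weight.
  m = 00 → c = 0000, weight = 0.
  m = 10 → c = 0111, weight = 3.
  m = 01 → c = 1010, weight = 2.
  m = 11 → c = 1101, weight = 3.
Tally weights:
  weight 0: 1 codewords.
  weight 2: 1 codewords.
  weight 3: 2 codewords.
Minimum distance d = smallest w > 0 with A_w > 0 = 2.
Sanity: Σ A_w = 4 = 2^2 = 4 ✓.


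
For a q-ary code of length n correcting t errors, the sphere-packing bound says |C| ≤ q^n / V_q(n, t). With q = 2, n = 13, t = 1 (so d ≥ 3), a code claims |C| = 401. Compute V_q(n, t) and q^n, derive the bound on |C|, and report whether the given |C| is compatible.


V_q(n, t) = 14, q^n = 8192, Hamming bound = 585, |C| = 401 ≤ bound (satisfied).

Step 1: Compute V_q(n, t) = Σ_{j=0}^1 C(n, j) (q−1)^j.
  j = 0: C(13,0)·(1)^0 = 1·1 = 1.
  j = 1: C(13,1)·(1)^1 = 13·1 = 13.
  V_q(n, t) = 1 + 13 = 14.
Step 2: q^n = 2^13 = 8192.
Step 3: Hamming bound ⌊q^n / V_q(n,t)⌋ = ⌊8192/14⌋ = 585.
Step 4: Compare |C| = 401 to 585: satisfied.
The claimed |C| lies below the Hamming bound.


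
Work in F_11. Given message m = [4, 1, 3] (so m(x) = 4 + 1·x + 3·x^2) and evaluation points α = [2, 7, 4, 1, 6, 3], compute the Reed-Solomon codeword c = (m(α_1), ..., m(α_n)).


c = [7, 4, 1, 8, 8, 1]

Message polynomial: m(x) = 4 + 1·x + 3·x^2 (mod 11).
For each evaluation point α_i, compute m(α_i) mod 11:
  α_1 = 2: Horner steps 3 → 7 → 7, so m(2) = 7.
  α_2 = 7: Horner steps 3 → 0 → 4, so m(7) = 4.
  α_3 = 4: Horner steps 3 → 2 → 1, so m(4) = 1.
  α_4 = 1: Horner steps 3 → 4 → 8, so m(1) = 8.
  α_5 = 6: Horner steps 3 → 8 → 8, so m(6) = 8.
  α_6 = 3: Horner steps 3 → 10 → 1, so m(3) = 1.
Codeword c = [7, 4, 1, 8, 8, 1] ∈ F_11^6.


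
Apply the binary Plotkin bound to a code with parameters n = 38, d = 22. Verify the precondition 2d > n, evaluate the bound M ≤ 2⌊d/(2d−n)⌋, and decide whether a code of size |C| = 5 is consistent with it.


Plotkin bound M ≤ 6; given |C| = 5 ≤ bound (satisfied).

Check applicability: 2d = 44, n = 38.
2d − n = 6 > 0, so Plotkin applies.
Compute d/(2d−n) = 22/6 ≈ 3.6667.
⌊d/(2d−n)⌋ = 3.
Plotkin bound: M ≤ 2·3 = 6.
Given |C| = 5, check: satisfied.
This |C| is below the Plotkin bound.


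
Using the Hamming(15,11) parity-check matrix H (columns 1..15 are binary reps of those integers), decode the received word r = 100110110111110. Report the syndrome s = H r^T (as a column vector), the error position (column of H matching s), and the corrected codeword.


s = (0, 0, 0, 1)^T, error position = 1, corrected codeword c = 000110110111110

Compute s = H r^T mod 2 one row at a time:
  s_1 = 1 + 0 + 1 + 1 + 1 + 1 + 1 + 0 = 6 ≡ 0 (mod 2).
  s_2 = 1 + 1 + 0 + 1 + 1 + 1 + 1 + 0 = 6 ≡ 0 (mod 2).
  s_3 = 0 + 0 + 0 + 1 + 1 + 1 + 1 + 0 = 4 ≡ 0 (mod 2).
  s_4 = 1 + 0 + 1 + 1 + 0 + 1 + 1 + 0 = 5 ≡ 1 (mod 2).
s = (0, 0, 0, 1)^T — this equals column 1 of H (binary 0001), so error is at position 1.
Correct: flip bit 1 of r = 100110110111110 to get c = 000110110111110.


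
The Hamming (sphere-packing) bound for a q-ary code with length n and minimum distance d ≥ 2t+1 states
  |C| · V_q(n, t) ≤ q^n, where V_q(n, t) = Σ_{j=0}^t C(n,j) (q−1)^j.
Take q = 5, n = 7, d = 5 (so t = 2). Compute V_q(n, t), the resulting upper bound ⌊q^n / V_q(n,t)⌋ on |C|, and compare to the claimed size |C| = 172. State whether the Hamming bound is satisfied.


V_q(n, t) = 365, q^n = 78125, Hamming bound = 214, |C| = 172 ≤ bound (satisfied).

Step 1: Compute V_q(n, t) = Σ_{j=0}^2 C(n, j) (q−1)^j.
  j = 0: C(7,0)·(4)^0 = 1·1 = 1.
  j = 1: C(7,1)·(4)^1 = 7·4 = 28.
  j = 2: C(7,2)·(4)^2 = 21·16 = 336.
  V_q(n, t) = 1 + 28 + 336 = 365.
Step 2: q^n = 5^7 = 78125.
Step 3: Hamming bound ⌊q^n / V_q(n,t)⌋ = ⌊78125/365⌋ = 214.
Step 4: Compare |C| = 172 to 214: satisfied.
The claimed |C| lies below the Hamming bound.


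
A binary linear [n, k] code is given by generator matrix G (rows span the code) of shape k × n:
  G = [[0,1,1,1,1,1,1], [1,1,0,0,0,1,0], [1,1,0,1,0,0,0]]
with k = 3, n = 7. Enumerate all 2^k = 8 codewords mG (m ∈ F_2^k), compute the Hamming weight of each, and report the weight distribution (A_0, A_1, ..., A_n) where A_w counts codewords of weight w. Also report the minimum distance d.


Weight distribution: A_0 = 1, A_2 = 1, A_3 = 2, A_4 = 1, A_5 = 2, A_6 = 1. Minimum distance d = 2.

Enumerate all 2^3 = 8 messages m ∈ F_2^3.
For each, compute codeword c = mG in F_2^7, then tally its weight.
  m = 000 → c = 0000000, weight = 0.
  m = 100 → c = 0111111, weight = 6.
  m = 010 → c = 1100010, weight = 3.
  m = 110 → c = 1011101, weight = 5.
  m = 001 → c = 1101000, weight = 3.
  m = 101 → c = 1010111, weight = 5.
  m = 011 → c = 0001010, weight = 2.
  m = 111 → c = 0110101, weight = 4.
Tally weights:
  weight 0: 1 codewords.
  weight 2: 1 codewords.
  weight 3: 2 codewords.
  weight 4: 1 codewords.
  weight 5: 2 codewords.
  weight 6: 1 codewords.
Minimum distance d = smallest w > 0 with A_w > 0 = 2.
Sanity: Σ A_w = 8 = 2^3 = 8 ✓.


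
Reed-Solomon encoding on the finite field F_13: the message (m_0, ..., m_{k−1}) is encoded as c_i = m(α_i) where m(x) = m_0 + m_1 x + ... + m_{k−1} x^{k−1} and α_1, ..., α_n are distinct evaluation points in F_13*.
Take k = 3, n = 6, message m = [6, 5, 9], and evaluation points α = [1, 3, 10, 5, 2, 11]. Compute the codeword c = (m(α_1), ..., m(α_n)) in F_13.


c = [7, 11, 7, 9, 0, 6]

Message polynomial: m(x) = 6 + 5·x + 9·x^2 (mod 13).
For each evaluation point α_i, compute m(α_i) mod 13:
  α_1 = 1: Horner steps 9 → 1 → 7, so m(1) = 7.
  α_2 = 3: Horner steps 9 → 6 → 11, so m(3) = 11.
  α_3 = 10: Horner steps 9 → 4 → 7, so m(10) = 7.
  α_4 = 5: Horner steps 9 → 11 → 9, so m(5) = 9.
  α_5 = 2: Horner steps 9 → 10 → 0, so m(2) = 0.
  α_6 = 11: Horner steps 9 → 0 → 6, so m(11) = 6.
Codeword c = [7, 11, 7, 9, 0, 6] ∈ F_13^6.


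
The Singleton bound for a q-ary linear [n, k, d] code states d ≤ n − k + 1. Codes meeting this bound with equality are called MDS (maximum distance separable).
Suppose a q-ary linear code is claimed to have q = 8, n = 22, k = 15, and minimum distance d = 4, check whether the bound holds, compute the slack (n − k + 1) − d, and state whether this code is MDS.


Singleton RHS = n − k + 1 = 8, slack = 4, bound satisfied, not MDS.

Singleton bound: d ≤ n − k + 1.
Here n = 22, k = 15, so n − k + 1 = 8.
Given d = 4, check d ≤ 8: YES.
Slack = (n − k + 1) − d = 4.
The code is NOT MDS (slack = 4 > 0).
Description: the claimed parameters are [22, 15, 4]_8; such a code would be non-MDS.


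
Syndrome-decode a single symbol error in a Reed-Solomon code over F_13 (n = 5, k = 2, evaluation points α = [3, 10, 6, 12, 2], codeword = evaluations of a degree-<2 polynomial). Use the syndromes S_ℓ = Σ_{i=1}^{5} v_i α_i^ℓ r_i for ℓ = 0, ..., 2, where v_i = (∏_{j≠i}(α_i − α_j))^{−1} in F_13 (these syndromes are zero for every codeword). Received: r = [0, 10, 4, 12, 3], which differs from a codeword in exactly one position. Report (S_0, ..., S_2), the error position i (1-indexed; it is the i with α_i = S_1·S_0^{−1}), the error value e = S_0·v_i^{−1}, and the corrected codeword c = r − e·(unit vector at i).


S = (10, 9, 12), error at position 2, error magnitude e = 5, c = [0, 5, 4, 12, 3].

Step 1: column multipliers v_i = (∏_{j≠i}(α_i − α_j))^{−1} mod 13.
  i = 1 (α = 3): (3−10)(3−6)(3−12)(3−2) = (−7)·(−3)·(−9)·1 = −189 ≡ 6, so v_1 = 6^{−1} = 11 (mod 13).
  i = 2 (α = 10): (10−3)(10−6)(10−12)(10−2) = 7·4·(−2)·8 = −448 ≡ 7, so v_2 = 7^{−1} = 2 (mod 13).
  i = 3 (α = 6): (6−3)(6−10)(6−12)(6−2) = 3·(−4)·(−6)·4 = 288 ≡ 2, so v_3 = 2^{−1} = 7 (mod 13).
  i = 4 (α = 12): (12−3)(12−10)(12−6)(12−2) = 9·2·6·10 = 1080 ≡ 1, so v_4 = 1^{−1} = 1 (mod 13).
  i = 5 (α = 2): (2−3)(2−10)(2−6)(2−12) = (−1)·(−8)·(−4)·(−10) = 320 ≡ 8, so v_5 = 8^{−1} = 5 (mod 13).
  v = [11, 2, 7, 1, 5].
Step 2: syndromes of r = [0, 10, 4, 12, 3] (all sums mod 13).
  S_0 = Σ v_i r_i = 11·0 + 2·10 + 7·4 + 1·12 + 5·3 = 75 ≡ 10.
  S_1 = Σ v_i α_i r_i = 11·3·0 + 2·10·10 + 7·6·4 + 1·12·12 + 5·2·3 = 542 ≡ 9.
  α_i^2 mod 13 = [9, 9, 10, 1, 4].
  S_2 = Σ v_i α_i^2 r_i = 11·9·0 + 2·9·10 + 7·10·4 + 1·1·12 + 5·4·3 = 532 ≡ 12.
  S = (10, 9, 12) ≠ 0, so r is not a codeword (an error is present).
Step 3: locate the error. For a single error e at position i, S_ℓ = v_i·e·α_i^ℓ, so α_err = S_1/S_0.
  S_0^{−1} = 10^{−1} = 4 (mod 13), so α_err = 9·4 = 36 ≡ 10 = α_2. Error position i = 2.
  Consistency check: S_2/S_1 = 12·3 = 36 ≡ 10 = α_err ✓ (single-error assumption holds).
Step 4: error magnitude e = S_0/v_2 = S_0·∏_{j≠2}(α_2 − α_j) = 10·7 = 70 ≡ 5 (mod 13).
Step 5: correct position 2: c_2 = r_2 − e = 10 − 5 ≡ 5 (mod 13). Hence c = [0, 5, 4, 12, 3].
  Check: interpolating c through the α_i gives m(x) = 9 + 10·x (degree < 2) with m(α_i) = c_i for every i, so c is indeed a codeword.


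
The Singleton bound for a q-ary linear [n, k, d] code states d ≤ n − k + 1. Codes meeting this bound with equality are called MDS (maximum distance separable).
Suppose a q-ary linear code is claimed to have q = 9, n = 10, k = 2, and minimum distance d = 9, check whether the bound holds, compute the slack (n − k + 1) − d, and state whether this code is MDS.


Singleton RHS = n − k + 1 = 9, slack = 0, bound satisfied, MDS.

Singleton bound: d ≤ n − k + 1.
Here n = 10, k = 2, so n − k + 1 = 9.
Given d = 9, check d ≤ 9: YES.
Slack = (n − k + 1) − d = 0.
The code is MDS (slack = 0).
Description: the claimed parameters are [10, 2, 9]_9; such a code would be MDS (meets Singleton bound).


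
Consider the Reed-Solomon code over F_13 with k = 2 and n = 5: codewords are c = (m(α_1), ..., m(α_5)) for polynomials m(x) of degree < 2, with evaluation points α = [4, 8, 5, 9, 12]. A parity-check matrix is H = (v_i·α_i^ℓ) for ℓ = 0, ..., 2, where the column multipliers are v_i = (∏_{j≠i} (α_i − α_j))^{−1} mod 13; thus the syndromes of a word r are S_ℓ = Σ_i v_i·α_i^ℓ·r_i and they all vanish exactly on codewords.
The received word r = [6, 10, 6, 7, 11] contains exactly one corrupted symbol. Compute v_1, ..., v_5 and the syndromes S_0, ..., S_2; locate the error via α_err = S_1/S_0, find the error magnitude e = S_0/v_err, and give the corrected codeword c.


S = (9, 10, 1), error at position 1, error magnitude e = 10, c = [9, 10, 6, 7, 11].

Step 1: column multipliers v_i = (∏_{j≠i}(α_i − α_j))^{−1} mod 13.
  i = 1 (α = 4): (4−8)(4−5)(4−9)(4−12) = (−4)·(−1)·(−5)·(−8) = 160 ≡ 4, so v_1 = 4^{−1} = 10 (mod 13).
  i = 2 (α = 8): (8−4)(8−5)(8−9)(8−12) = 4·3·(−1)·(−4) = 48 ≡ 9, so v_2 = 9^{−1} = 3 (mod 13).
  i = 3 (α = 5): (5−4)(5−8)(5−9)(5−12) = 1·(−3)·(−4)·(−7) = −84 ≡ 7, so v_3 = 7^{−1} = 2 (mod 13).
  i = 4 (α = 9): (9−4)(9−8)(9−5)(9−12) = 5·1·4·(−3) = −60 ≡ 5, so v_4 = 5^{−1} = 8 (mod 13).
  i = 5 (α = 12): (12−4)(12−8)(12−5)(12−9) = 8·4·7·3 = 672 ≡ 9, so v_5 = 9^{−1} = 3 (mod 13).
  v = [10, 3, 2, 8, 3].
Step 2: syndromes of r = [6, 10, 6, 7, 11] (all sums mod 13).
  S_0 = Σ v_i r_i = 10·6 + 3·10 + 2·6 + 8·7 + 3·11 = 191 ≡ 9.
  S_1 = Σ v_i α_i r_i = 10·4·6 + 3·8·10 + 2·5·6 + 8·9·7 + 3·12·11 = 1440 ≡ 10.
  α_i^2 mod 13 = [3, 12, 12, 3, 1].
  S_2 = Σ v_i α_i^2 r_i = 10·3·6 + 3·12·10 + 2·12·6 + 8·3·7 + 3·1·11 = 885 ≡ 1.
  S = (9, 10, 1) ≠ 0, so r is not a codeword (an error is present).
Step 3: locate the error. For a single error e at position i, S_ℓ = v_i·e·α_i^ℓ, so α_err = S_1/S_0.
  S_0^{−1} = 9^{−1} = 3 (mod 13), so α_err = 10·3 = 30 ≡ 4 = α_1. Error position i = 1.
  Consistency check: S_2/S_1 = 1·4 = 4 ≡ 4 = α_err ✓ (single-error assumption holds).
Step 4: error magnitude e = S_0/v_1 = S_0·∏_{j≠1}(α_1 − α_j) = 9·4 = 36 ≡ 10 (mod 13).
Step 5: correct position 1: c_1 = r_1 − e = 6 − 10 ≡ 9 (mod 13). Hence c = [9, 10, 6, 7, 11].
  Check: interpolating c through the α_i gives m(x) = 8 + 10·x (degree < 2) with m(α_i) = c_i for every i, so c is indeed a codeword.


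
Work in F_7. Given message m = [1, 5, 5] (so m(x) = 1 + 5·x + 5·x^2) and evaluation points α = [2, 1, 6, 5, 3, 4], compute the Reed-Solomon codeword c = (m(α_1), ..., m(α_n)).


c = [3, 4, 1, 4, 5, 3]

Message polynomial: m(x) = 1 + 5·x + 5·x^2 (mod 7).
For each evaluation point α_i, compute m(α_i) mod 7:
  α_1 = 2: Horner steps 5 → 1 → 3, so m(2) = 3.
  α_2 = 1: Horner steps 5 → 3 → 4, so m(1) = 4.
  α_3 = 6: Horner steps 5 → 0 → 1, so m(6) = 1.
  α_4 = 5: Horner steps 5 → 2 → 4, so m(5) = 4.
  α_5 = 3: Horner steps 5 → 6 → 5, so m(3) = 5.
  α_6 = 4: Horner steps 5 → 4 → 3, so m(4) = 3.
Codeword c = [3, 4, 1, 4, 5, 3] ∈ F_7^6.


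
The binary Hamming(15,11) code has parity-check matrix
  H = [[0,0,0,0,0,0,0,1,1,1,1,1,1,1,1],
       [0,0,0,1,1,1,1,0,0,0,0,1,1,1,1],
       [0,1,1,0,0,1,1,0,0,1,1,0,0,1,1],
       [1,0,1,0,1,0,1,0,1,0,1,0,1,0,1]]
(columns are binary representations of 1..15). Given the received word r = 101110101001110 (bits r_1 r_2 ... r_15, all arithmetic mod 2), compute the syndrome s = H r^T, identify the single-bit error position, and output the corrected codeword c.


s = (0, 0, 1, 0)^T, error position = 2, corrected codeword c = 111110101001110

Compute s = H r^T mod 2 one row at a time:
  s_1 = 0 + 1 + 0 + 0 + 1 + 1 + 1 + 0 = 4 ≡ 0 (mod 2).
  s_2 = 1 + 1 + 0 + 1 + 1 + 1 + 1 + 0 = 6 ≡ 0 (mod 2).
  s_3 = 0 + 1 + 0 + 1 + 0 + 0 + 1 + 0 = 3 ≡ 1 (mod 2).
  s_4 = 1 + 1 + 1 + 1 + 1 + 0 + 1 + 0 = 6 ≡ 0 (mod 2).
s = (0, 0, 1, 0)^T — this equals column 2 of H (binary 0010), so error is at position 2.
Correct: flip bit 2 of r = 101110101001110 to get c = 111110101001110.


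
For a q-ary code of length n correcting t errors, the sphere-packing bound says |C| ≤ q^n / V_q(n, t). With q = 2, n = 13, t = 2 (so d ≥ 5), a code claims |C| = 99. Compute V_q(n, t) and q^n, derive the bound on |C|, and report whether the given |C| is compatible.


V_q(n, t) = 92, q^n = 8192, Hamming bound = 89, |C| = 99 > bound (violated).

Step 1: Compute V_q(n, t) = Σ_{j=0}^2 C(n, j) (q−1)^j.
  j = 0: C(13,0)·(1)^0 = 1·1 = 1.
  j = 1: C(13,1)·(1)^1 = 13·1 = 13.
  j = 2: C(13,2)·(1)^2 = 78·1 = 78.
  V_q(n, t) = 1 + 13 + 78 = 92.
Step 2: q^n = 2^13 = 8192.
Step 3: Hamming bound ⌊q^n / V_q(n,t)⌋ = ⌊8192/92⌋ = 89.
Step 4: Compare |C| = 99 to 89: violated.
The claimed |C| lies above the Hamming bound, so no 2-ary code of length 13 with d ≥ 5 can have 99 codewords.


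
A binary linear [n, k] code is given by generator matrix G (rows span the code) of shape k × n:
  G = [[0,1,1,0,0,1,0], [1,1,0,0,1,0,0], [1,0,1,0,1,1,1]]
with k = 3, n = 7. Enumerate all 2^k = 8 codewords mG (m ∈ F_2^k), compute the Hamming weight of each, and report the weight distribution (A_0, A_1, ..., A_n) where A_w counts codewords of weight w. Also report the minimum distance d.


Weight distribution: A_0 = 1, A_1 = 1, A_3 = 2, A_4 = 3, A_5 = 1. Minimum distance d = 1.

Enumerate all 2^3 = 8 messages m ∈ F_2^3.
For each, compute codeword c = mG in F_2^7, then tally its weight.
  m = 000 → c = 0000000, weight = 0.
  m = 100 → c = 0110010, weight = 3.
  m = 010 → c = 1100100, weight = 3.
  m = 110 → c = 1010110, weight = 4.
  m = 001 → c = 1010111, weight = 5.
  m = 101 → c = 1100101, weight = 4.
  m = 011 → c = 0110011, weight = 4.
  m = 111 → c = 0000001, weight = 1.
Tally weights:
  weight 0: 1 codewords.
  weight 1: 1 codewords.
  weight 3: 2 codewords.
  weight 4: 3 codewords.
  weight 5: 1 codewords.
Minimum distance d = smallest w > 0 with A_w > 0 = 1.
Sanity: Σ A_w = 8 = 2^3 = 8 ✓.
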